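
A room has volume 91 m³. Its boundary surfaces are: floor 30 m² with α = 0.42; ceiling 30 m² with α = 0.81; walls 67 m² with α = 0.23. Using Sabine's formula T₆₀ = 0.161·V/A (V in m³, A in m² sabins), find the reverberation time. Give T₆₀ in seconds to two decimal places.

Total absorption A = 30·0.42 + 30·0.81 + 67·0.23 = 52.31 m² sabins.
T₆₀ = 0.161·V/A = 0.161·91/52.31 = 0.280 s.

0.28 s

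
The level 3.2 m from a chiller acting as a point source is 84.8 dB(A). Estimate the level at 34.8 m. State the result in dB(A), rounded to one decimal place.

64.1 dB(A)

Spherical spreading from a point source gives a 20·log₁₀(r₂/r₁) drop.
L₂ = 84.8 − 20·log₁₀(34.8/3.2) = 84.8 − 20.729 = 64.07 dB(A).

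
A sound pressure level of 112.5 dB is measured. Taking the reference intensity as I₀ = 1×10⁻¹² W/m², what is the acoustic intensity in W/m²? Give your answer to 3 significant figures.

0.178 W/m²

I/I₀ = 10^(112.5/10) = 1.778e+11, so I = 1.778e+11 × 10⁻¹² W/m².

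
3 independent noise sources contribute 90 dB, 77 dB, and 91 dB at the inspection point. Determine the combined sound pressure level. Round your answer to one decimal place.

93.6 dB

For uncorrelated sources the intensities add, so convert each level to linear form, sum, and take 10·log₁₀ of the total.
Σ 10^(L/10) = 10^(90/10) + 10^(77/10) + 10^(91/10) = 2.309e+09.
L_total = 10·log₁₀(2.309e+09) = 93.63 dB.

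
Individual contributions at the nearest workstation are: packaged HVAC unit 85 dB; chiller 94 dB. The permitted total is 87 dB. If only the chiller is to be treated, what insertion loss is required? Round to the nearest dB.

The untreated sources together contribute 10^(85/10) = 3.162e+08, i.e. 85.00 dB.
The limit corresponds to 10^(87/10) = 5.012e+08; subtracting the fixed part leaves 1.850e+08 for the chiller, i.e. 82.67 dB.
Required insertion loss = 94 − 82.67 = 11.33 dB.

11 dB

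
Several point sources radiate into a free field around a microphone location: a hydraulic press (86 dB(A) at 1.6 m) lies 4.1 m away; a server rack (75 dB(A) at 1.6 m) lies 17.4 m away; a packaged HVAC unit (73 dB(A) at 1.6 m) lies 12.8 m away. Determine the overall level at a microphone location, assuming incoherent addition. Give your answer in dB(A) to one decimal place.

Apply inverse-square spreading to bring every level to the receiver, then sum 10^(L/10).
hydraulic press: 86 − 20·log₁₀(4.1/1.6) = 86 − 8.17 = 77.83 dB(A).
server rack: 75 − 20·log₁₀(17.4/1.6) = 75 − 20.73 = 54.27 dB(A).
packaged HVAC unit: 73 − 20·log₁₀(12.8/1.6) = 73 − 18.06 = 54.94 dB(A).
Σ 10^(L/10) = 6.121e+07 → L_total = 10·log₁₀(6.121e+07) = 77.87 dB(A).

77.9 dB(A)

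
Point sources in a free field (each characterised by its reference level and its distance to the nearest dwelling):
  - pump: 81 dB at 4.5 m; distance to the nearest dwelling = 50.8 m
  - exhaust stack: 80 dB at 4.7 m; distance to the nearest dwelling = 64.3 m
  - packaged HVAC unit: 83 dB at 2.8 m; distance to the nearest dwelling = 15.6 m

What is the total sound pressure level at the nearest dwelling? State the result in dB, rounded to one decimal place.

69.0 dB

First find each source's level at the receiver (point-source: −20·log₁₀(r/r_ref)), then combine on an intensity basis.
pump: 81 − 20·log₁₀(50.8/4.5) = 81 − 21.05 = 59.95 dB.
exhaust stack: 80 − 20·log₁₀(64.3/4.7) = 80 − 22.72 = 57.28 dB.
packaged HVAC unit: 83 − 20·log₁₀(15.6/2.8) = 83 − 14.92 = 68.08 dB.
Σ 10^(L/10) = 7.950e+06 → L_total = 10·log₁₀(7.950e+06) = 69.00 dB.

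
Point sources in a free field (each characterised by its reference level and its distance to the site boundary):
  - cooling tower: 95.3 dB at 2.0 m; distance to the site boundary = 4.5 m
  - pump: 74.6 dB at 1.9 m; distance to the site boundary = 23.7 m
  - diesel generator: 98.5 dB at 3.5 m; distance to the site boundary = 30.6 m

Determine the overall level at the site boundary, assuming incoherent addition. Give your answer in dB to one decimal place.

88.8 dB

Apply inverse-square spreading to bring every level to the receiver, then sum 10^(L/10).
cooling tower: 95.3 − 20·log₁₀(4.5/2.0) = 95.3 − 7.04 = 88.26 dB.
pump: 74.6 − 20·log₁₀(23.7/1.9) = 74.6 − 21.92 = 52.68 dB.
diesel generator: 98.5 − 20·log₁₀(30.6/3.5) = 98.5 − 18.83 = 79.67 dB.
Σ 10^(L/10) = 7.621e+08 → L_total = 10·log₁₀(7.621e+08) = 88.82 dB.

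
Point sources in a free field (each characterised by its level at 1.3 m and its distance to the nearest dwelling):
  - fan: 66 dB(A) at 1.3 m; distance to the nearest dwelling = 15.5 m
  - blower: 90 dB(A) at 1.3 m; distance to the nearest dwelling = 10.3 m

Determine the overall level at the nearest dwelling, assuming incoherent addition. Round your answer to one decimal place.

First find each source's level at the receiver (point-source: −20·log₁₀(r/r_ref)), then combine on an intensity basis.
fan: 66 − 20·log₁₀(15.5/1.3) = 66 − 21.53 = 44.47 dB(A).
blower: 90 − 20·log₁₀(10.3/1.3) = 90 − 17.98 = 72.02 dB(A).
Σ 10^(L/10) = 1.596e+07 → L_total = 10·log₁₀(1.596e+07) = 72.03 dB(A).

72.0 dB(A)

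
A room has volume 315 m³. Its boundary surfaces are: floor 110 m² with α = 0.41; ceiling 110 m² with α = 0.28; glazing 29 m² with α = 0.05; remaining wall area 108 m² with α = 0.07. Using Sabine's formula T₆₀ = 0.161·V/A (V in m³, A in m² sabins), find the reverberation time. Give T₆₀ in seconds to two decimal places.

A = Σ Sᵢαᵢ = 110·0.41 + 110·0.28 + 29·0.05 + 108·0.07 = 84.91 m².
T₆₀ = 0.161·V/A = 0.161·315/84.91 = 0.597 s.

0.60 s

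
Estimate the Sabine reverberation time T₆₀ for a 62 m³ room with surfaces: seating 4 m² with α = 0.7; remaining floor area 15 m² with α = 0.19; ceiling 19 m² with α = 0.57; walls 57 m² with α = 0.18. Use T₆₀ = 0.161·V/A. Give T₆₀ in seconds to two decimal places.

Total absorption A = 4·0.7 + 15·0.19 + 19·0.57 + 57·0.18 = 26.74 m² sabins.
T₆₀ = 0.161·V/A = 0.161·62/26.74 = 0.373 s.

0.37 s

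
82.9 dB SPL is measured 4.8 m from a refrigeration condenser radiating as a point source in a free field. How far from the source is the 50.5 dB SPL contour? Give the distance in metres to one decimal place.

200.1 m

Point-source spreading drops the level by 20·log₁₀(r₂/r₁); inverting, r₂/r₁ = 10^(ΔL/20).
r₂ = 4.8·10^((82.9−50.5)/20) = 4.8·10^(32.4/20) = 200.10 m.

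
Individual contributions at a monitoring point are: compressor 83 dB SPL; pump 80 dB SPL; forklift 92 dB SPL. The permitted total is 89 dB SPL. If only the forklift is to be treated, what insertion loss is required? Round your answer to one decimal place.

The untreated sources together contribute 10^(83/10) + 10^(80/10) = 2.995e+08, i.e. 84.76 dB SPL.
To meet 89 dB SPL overall, the treated forklift may contribute at most 10^(89/10) − 2.995e+08 = 4.948e+08, i.e. 86.94 dB SPL.
So the forklift must be reduced from 92 to 86.94 dB SPL: IL = 5.06 dB.

5.1 dB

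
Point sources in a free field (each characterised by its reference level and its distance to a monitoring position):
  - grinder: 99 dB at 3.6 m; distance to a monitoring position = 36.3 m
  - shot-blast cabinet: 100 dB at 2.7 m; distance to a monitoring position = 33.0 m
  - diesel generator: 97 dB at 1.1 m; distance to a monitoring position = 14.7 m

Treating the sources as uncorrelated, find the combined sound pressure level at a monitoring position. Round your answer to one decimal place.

Propagate each source to the receiver with L = L_ref − 20·log₁₀(r/r_ref), then add intensities.
grinder: 99 − 20·log₁₀(36.3/3.6) = 99 − 20.07 = 78.93 dB.
shot-blast cabinet: 100 − 20·log₁₀(33.0/2.7) = 100 − 21.74 = 78.26 dB.
diesel generator: 97 − 20·log₁₀(14.7/1.1) = 97 − 22.52 = 74.48 dB.
Σ 10^(L/10) = 1.731e+08 → L_total = 10·log₁₀(1.731e+08) = 82.38 dB.

82.4 dB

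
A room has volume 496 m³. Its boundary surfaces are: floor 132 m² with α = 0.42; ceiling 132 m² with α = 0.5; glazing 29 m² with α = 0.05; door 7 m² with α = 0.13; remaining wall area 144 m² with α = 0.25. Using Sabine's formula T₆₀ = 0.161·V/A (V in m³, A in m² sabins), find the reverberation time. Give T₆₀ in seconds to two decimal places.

Summing Sᵢαᵢ: 132·0.42 + 132·0.5 + 29·0.05 + 7·0.13 + 144·0.25 = 159.80 m².
T₆₀ = 0.161 × 496 / 159.80 = 0.500 s.

0.50 s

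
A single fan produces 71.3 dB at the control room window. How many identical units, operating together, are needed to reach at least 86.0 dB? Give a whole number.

30

The shortfall is 86.0 − 71.3 = 14.7 dB, and N units add 10·log₁₀ N, so need 10·log₁₀ N ≥ 14.7.
N ≥ 10^(14.7/10) = 29.512, so N = 30.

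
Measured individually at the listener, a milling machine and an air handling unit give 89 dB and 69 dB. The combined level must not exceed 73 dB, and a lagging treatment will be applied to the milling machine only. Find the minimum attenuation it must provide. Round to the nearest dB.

Fixed contribution from the other source: Σ 10^(L/10) = 10^(69/10) = 7.943e+06 (69.00 dB).
To meet 73 dB overall, the treated milling machine may contribute at most 10^(73/10) − 7.943e+06 = 1.201e+07, i.e. 70.80 dB.
So the milling machine must be reduced from 89 to 70.80 dB: IL = 18.20 dB.

18 dB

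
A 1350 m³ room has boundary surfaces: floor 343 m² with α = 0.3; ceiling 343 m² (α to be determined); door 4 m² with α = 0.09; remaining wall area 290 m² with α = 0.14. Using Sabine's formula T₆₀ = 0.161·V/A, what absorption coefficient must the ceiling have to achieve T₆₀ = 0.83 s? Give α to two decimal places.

0.34

Required total absorption A = 0.161·1350/0.83 = 261.87 m².
Absorption from the other surfaces = 343·0.3 + 4·0.09 + 290·0.14 = 143.86 m², so the ceiling must supply 118.01 m² over 343 m².
α = 118.01/343 = 0.344.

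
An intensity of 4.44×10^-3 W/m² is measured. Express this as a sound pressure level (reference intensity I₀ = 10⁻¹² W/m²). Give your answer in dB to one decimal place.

Dividing by I₀ shifts the exponent by 12: I/I₀ = 4.44×10^9.
L = 10·(0.6474 + 9) = 96.47 dB.

96.5 dB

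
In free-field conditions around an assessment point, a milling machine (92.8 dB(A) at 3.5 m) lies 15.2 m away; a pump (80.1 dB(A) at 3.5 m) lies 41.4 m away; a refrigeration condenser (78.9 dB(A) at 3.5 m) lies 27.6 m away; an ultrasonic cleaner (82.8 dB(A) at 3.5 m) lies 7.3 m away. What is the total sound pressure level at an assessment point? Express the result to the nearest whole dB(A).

First find each source's level at the receiver (point-source: −20·log₁₀(r/r_ref)), then combine on an intensity basis.
milling machine: 92.8 − 20·log₁₀(15.2/3.5) = 92.8 − 12.76 = 80.04 dB(A).
pump: 80.1 − 20·log₁₀(41.4/3.5) = 80.1 − 21.46 = 58.64 dB(A).
refrigeration condenser: 78.9 − 20·log₁₀(27.6/3.5) = 78.9 − 17.94 = 60.96 dB(A).
ultrasonic cleaner: 82.8 − 20·log₁₀(7.3/3.5) = 82.8 − 6.39 = 76.41 dB(A).
Σ 10^(L/10) = 1.468e+08 → L_total = 10·log₁₀(1.468e+08) = 81.67 dB(A).

82 dB(A)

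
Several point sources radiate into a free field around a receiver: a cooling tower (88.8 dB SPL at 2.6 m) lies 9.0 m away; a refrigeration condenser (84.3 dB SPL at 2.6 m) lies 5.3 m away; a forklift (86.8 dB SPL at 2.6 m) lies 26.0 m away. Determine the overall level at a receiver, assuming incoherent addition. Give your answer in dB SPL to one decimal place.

81.2 dB SPL

Apply inverse-square spreading to bring every level to the receiver, then sum 10^(L/10).
cooling tower: 88.8 − 20·log₁₀(9.0/2.6) = 88.8 − 10.79 = 78.01 dB SPL.
refrigeration condenser: 84.3 − 20·log₁₀(5.3/2.6) = 84.3 − 6.19 = 78.11 dB SPL.
forklift: 86.8 − 20·log₁₀(26.0/2.6) = 86.8 − 20.00 = 66.80 dB SPL.
Σ 10^(L/10) = 1.329e+08 → L_total = 10·log₁₀(1.329e+08) = 81.23 dB SPL.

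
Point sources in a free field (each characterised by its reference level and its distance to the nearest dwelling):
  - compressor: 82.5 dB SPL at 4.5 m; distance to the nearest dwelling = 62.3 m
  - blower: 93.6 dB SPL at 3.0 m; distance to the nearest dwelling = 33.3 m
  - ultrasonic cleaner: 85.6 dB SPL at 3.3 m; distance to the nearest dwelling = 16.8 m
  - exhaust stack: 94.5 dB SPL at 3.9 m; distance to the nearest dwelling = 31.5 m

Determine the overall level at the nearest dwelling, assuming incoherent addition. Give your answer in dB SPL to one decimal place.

Apply inverse-square spreading to bring every level to the receiver, then sum 10^(L/10).
compressor: 82.5 − 20·log₁₀(62.3/4.5) = 82.5 − 22.83 = 59.67 dB SPL.
blower: 93.6 − 20·log₁₀(33.3/3.0) = 93.6 − 20.91 = 72.69 dB SPL.
ultrasonic cleaner: 85.6 − 20·log₁₀(16.8/3.3) = 85.6 − 14.14 = 71.46 dB SPL.
exhaust stack: 94.5 − 20·log₁₀(31.5/3.9) = 94.5 − 18.14 = 76.36 dB SPL.
Σ 10^(L/10) = 7.673e+07 → L_total = 10·log₁₀(7.673e+07) = 78.85 dB SPL.

78.8 dB SPL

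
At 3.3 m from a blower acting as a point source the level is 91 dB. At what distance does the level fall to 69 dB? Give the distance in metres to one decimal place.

41.5 m

For a point source L₁ − L₂ = 20·log₁₀(r₂/r₁), so r₂ = r₁·10^((L₁−L₂)/20).
r₂ = 3.3·10^((91−69)/20) = 3.3·10^(22.0/20) = 41.54 m.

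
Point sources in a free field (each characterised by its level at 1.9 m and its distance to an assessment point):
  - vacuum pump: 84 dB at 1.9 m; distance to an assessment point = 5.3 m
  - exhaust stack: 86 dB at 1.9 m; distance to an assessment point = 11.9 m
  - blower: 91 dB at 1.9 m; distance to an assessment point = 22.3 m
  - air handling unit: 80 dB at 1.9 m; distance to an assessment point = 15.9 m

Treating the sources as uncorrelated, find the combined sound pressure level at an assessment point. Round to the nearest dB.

77 dB

First find each source's level at the receiver (point-source: −20·log₁₀(r/r_ref)), then combine on an intensity basis.
vacuum pump: 84 − 20·log₁₀(5.3/1.9) = 84 − 8.91 = 75.09 dB.
exhaust stack: 86 − 20·log₁₀(11.9/1.9) = 86 − 15.94 = 70.06 dB.
blower: 91 − 20·log₁₀(22.3/1.9) = 91 − 21.39 = 69.61 dB.
air handling unit: 80 − 20·log₁₀(15.9/1.9) = 80 − 18.45 = 61.55 dB.
Σ 10^(L/10) = 5.300e+07 → L_total = 10·log₁₀(5.300e+07) = 77.24 dB.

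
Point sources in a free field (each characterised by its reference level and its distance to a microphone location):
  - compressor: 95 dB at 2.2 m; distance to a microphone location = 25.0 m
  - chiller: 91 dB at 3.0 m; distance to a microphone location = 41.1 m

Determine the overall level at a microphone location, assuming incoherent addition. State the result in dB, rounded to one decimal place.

Apply inverse-square spreading to bring every level to the receiver, then sum 10^(L/10).
compressor: 95 − 20·log₁₀(25.0/2.2) = 95 − 21.11 = 73.89 dB.
chiller: 91 − 20·log₁₀(41.1/3.0) = 91 − 22.73 = 68.27 dB.
Σ 10^(L/10) = 3.120e+07 → L_total = 10·log₁₀(3.120e+07) = 74.94 dB.

74.9 dB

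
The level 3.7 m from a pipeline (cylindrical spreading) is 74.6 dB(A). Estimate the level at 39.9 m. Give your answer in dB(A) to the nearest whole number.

Line-source attenuation: ΔL = 10·log₁₀(r₂/r₁) = 10·log₁₀(39.9/3.7) = 10.328 dB.
L₂ = 74.6 − 10·log₁₀(39.9/3.7) = 74.6 − 10.328 = 64.27 dB(A).

64 dB(A)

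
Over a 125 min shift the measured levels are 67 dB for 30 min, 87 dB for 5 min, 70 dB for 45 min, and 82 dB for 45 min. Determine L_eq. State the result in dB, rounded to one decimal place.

79.1 dB

The energy average is taken in the linear domain: L_eq = 10·log₁₀[(Σ tᵢ·10^(Lᵢ/10))/T], T = 125 min.
Σ tᵢ·10^(Lᵢ/10) = 30·10^(67/10) + 5·10^(87/10) + 45·10^(70/10) + 45·10^(82/10) = 1.024e+10.
L_eq = 10·log₁₀(1.024e+10/125) = 79.13 dB.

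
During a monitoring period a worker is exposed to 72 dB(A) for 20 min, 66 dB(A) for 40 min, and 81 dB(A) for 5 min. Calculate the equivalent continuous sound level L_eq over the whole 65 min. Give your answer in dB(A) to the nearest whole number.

72 dB(A)

The energy average is taken in the linear domain: L_eq = 10·log₁₀[(Σ tᵢ·10^(Lᵢ/10))/T], T = 65 min.
Σ tᵢ·10^(Lᵢ/10) = 20·10^(72/10) + 40·10^(66/10) + 5·10^(81/10) = 1.106e+09.
L_eq = 10·log₁₀(1.106e+09/65) = 72.31 dB(A).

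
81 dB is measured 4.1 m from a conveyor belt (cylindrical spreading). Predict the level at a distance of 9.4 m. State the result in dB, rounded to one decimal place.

For a line source, L₂ = L₁ − 10·log₁₀(r₂/r₁).
L₂ = 81 − 10·log₁₀(9.4/4.1) = 81 − 3.603 = 77.40 dB.

77.4 dB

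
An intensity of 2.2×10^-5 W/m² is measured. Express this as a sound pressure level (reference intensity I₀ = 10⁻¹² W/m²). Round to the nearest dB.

L = 10·log₁₀(I/I₀) = 10·log₁₀(2.2×10^-5/10⁻¹²) = 10·log₁₀(2.2×10^7).
L = 10·(0.3424 + 7) = 73.42 dB.

73 dB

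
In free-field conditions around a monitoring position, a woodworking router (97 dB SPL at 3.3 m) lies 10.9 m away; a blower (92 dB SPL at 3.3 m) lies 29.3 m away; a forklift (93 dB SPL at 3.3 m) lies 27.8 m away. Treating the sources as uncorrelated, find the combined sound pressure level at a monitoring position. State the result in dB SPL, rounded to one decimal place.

87.1 dB SPL

First find each source's level at the receiver (point-source: −20·log₁₀(r/r_ref)), then combine on an intensity basis.
woodworking router: 97 − 20·log₁₀(10.9/3.3) = 97 − 10.38 = 86.62 dB SPL.
blower: 92 − 20·log₁₀(29.3/3.3) = 92 − 18.97 = 73.03 dB SPL.
forklift: 93 − 20·log₁₀(27.8/3.3) = 93 − 18.51 = 74.49 dB SPL.
Σ 10^(L/10) = 5.076e+08 → L_total = 10·log₁₀(5.076e+08) = 87.06 dB SPL.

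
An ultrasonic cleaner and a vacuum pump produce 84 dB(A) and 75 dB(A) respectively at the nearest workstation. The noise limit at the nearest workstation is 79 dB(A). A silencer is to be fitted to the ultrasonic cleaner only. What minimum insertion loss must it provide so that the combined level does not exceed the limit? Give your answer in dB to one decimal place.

7.2 dB

The untreated sources together contribute 10^(75/10) = 3.162e+07, i.e. 75.00 dB(A).
The limit corresponds to 10^(79/10) = 7.943e+07; subtracting the fixed part leaves 4.781e+07 for the ultrasonic cleaner, i.e. 76.80 dB(A).
So the ultrasonic cleaner must be reduced from 84 to 76.80 dB(A): IL = 7.20 dB.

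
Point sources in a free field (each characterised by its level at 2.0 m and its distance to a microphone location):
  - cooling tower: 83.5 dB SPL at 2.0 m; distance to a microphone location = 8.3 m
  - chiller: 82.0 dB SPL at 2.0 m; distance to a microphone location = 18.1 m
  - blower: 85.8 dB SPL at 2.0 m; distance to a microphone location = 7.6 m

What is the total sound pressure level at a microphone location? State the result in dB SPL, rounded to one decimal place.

Propagate each source to the receiver with L = L_ref − 20·log₁₀(r/r_ref), then add intensities.
cooling tower: 83.5 − 20·log₁₀(8.3/2.0) = 83.5 − 12.36 = 71.14 dB SPL.
chiller: 82.0 − 20·log₁₀(18.1/2.0) = 82.0 − 19.13 = 62.87 dB SPL.
blower: 85.8 − 20·log₁₀(7.6/2.0) = 85.8 − 11.60 = 74.20 dB SPL.
Σ 10^(L/10) = 4.126e+07 → L_total = 10·log₁₀(4.126e+07) = 76.16 dB SPL.

76.2 dB SPL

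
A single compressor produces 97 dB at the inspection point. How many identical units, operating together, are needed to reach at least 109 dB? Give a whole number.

Need L₁ + 10·log₁₀ N ≥ 109, i.e. log₁₀ N ≥ 1.20.
N ≥ 10^(12.0/10) = 15.849, so N = 16.

16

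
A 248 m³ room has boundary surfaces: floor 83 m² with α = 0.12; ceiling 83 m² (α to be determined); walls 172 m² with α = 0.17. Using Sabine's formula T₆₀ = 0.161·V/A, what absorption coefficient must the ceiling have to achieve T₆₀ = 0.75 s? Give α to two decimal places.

A = 0.161·V/T₆₀ = 0.161·248/0.75 = 53.24 m² sabins.
Absorption from the other surfaces = 83·0.12 + 172·0.17 = 39.20 m², so the ceiling must supply 14.04 m² over 83 m².
α = 14.04/83 = 0.169.

0.17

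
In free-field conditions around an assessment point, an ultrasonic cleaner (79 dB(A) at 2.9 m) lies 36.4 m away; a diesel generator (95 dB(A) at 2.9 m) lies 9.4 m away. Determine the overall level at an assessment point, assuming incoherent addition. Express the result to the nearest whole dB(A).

85 dB(A)

Propagate each source to the receiver with L = L_ref − 20·log₁₀(r/r_ref), then add intensities.
ultrasonic cleaner: 79 − 20·log₁₀(36.4/2.9) = 79 − 21.97 = 57.03 dB(A).
diesel generator: 95 − 20·log₁₀(9.4/2.9) = 95 − 10.21 = 84.79 dB(A).
Σ 10^(L/10) = 3.015e+08 → L_total = 10·log₁₀(3.015e+08) = 84.79 dB(A).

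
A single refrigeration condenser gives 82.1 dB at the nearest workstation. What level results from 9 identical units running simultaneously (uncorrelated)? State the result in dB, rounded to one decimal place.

N identical incoherent sources raise the level by 10·log₁₀ N.
L_total = 82.1 + 10·log₁₀(9) = 82.1 + 9.542 = 91.64 dB.

91.6 dB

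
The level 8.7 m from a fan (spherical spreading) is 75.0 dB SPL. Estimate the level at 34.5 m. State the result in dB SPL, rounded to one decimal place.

63.0 dB SPL

For a point source, L₂ = L₁ − 20·log₁₀(r₂/r₁).
L₂ = 75.0 − 20·log₁₀(34.5/8.7) = 75.0 − 11.966 = 63.03 dB SPL.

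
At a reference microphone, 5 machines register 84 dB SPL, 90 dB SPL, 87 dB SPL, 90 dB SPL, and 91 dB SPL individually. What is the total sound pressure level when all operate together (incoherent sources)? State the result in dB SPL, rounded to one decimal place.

96.0 dB SPL

For uncorrelated sources the intensities add, so convert each level to linear form, sum, and take 10·log₁₀ of the total.
Σ 10^(L/10) = 10^(84/10) + 10^(90/10) + 10^(87/10) + 10^(90/10) + 10^(91/10) = 4.011e+09.
L_total = 10·log₁₀(4.011e+09) = 96.03 dB SPL.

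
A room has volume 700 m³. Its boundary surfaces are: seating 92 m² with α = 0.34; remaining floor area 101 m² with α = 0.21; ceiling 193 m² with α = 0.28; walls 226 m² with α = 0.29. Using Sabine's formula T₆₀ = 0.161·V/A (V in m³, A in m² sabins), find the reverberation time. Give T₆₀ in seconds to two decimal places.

0.65 s

Total absorption A = 92·0.34 + 101·0.21 + 193·0.28 + 226·0.29 = 172.07 m² sabins.
T₆₀ = 0.161·V/A = 0.161·700/172.07 = 0.655 s.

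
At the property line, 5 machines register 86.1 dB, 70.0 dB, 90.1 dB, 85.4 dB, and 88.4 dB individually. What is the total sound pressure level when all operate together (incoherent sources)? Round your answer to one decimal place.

For uncorrelated sources the intensities add, so convert each level to linear form, sum, and take 10·log₁₀ of the total.
Σ 10^(L/10) = 10^(86.1/10) + 10^(70.0/10) + 10^(90.1/10) + 10^(85.4/10) + 10^(88.4/10) = 2.479e+09.
L_total = 10·log₁₀(2.479e+09) = 93.94 dB.

93.9 dB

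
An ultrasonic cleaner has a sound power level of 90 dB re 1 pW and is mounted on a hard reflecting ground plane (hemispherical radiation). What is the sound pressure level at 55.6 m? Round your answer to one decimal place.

L_p = L_w − 10·log₁₀(2π·r²) with r = 55.6 m.
2π·r² = 1.942e+04 m², 10·log₁₀ of that is 42.883 dB.
L_p = 90 − 42.883 = 47.12 dB.

47.1 dB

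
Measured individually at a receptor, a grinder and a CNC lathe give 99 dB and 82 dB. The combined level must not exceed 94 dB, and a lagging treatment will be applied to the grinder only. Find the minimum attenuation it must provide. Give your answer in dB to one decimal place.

Fixed contribution from the other source: Σ 10^(L/10) = 10^(82/10) = 1.585e+08 (82.00 dB).
The limit corresponds to 10^(94/10) = 2.512e+09; subtracting the fixed part leaves 2.353e+09 for the grinder, i.e. 93.72 dB.
So the grinder must be reduced from 99 to 93.72 dB: IL = 5.28 dB.

5.3 dB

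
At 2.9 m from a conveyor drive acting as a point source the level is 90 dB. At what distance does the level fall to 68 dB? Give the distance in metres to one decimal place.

36.5 m

The 22.0 dB drop corresponds to a distance ratio of 10^(22.0/20) for a point source.
r₂ = 2.9·10^((90−68)/20) = 2.9·10^(22.0/20) = 36.51 m.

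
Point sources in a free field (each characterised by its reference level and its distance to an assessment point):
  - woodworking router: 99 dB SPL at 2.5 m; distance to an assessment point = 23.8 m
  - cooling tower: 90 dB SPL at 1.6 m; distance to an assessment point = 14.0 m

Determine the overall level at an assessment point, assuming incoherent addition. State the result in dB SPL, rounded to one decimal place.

Apply inverse-square spreading to bring every level to the receiver, then sum 10^(L/10).
woodworking router: 99 − 20·log₁₀(23.8/2.5) = 99 − 19.57 = 79.43 dB SPL.
cooling tower: 90 − 20·log₁₀(14.0/1.6) = 90 − 18.84 = 71.16 dB SPL.
Σ 10^(L/10) = 1.007e+08 → L_total = 10·log₁₀(1.007e+08) = 80.03 dB SPL.

80.0 dB SPL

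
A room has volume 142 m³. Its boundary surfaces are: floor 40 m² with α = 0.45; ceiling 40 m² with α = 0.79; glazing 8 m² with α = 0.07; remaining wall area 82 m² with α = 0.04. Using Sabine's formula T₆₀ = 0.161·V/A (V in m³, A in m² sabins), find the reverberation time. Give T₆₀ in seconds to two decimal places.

Total absorption A = 40·0.45 + 40·0.79 + 8·0.07 + 82·0.04 = 53.44 m² sabins.
T₆₀ = 0.161·V/A = 0.161·142/53.44 = 0.428 s.

0.43 s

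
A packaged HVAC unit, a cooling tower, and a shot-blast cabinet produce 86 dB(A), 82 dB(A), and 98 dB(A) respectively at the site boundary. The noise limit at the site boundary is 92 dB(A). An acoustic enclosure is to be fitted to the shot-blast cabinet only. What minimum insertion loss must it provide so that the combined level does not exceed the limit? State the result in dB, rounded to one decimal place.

7.9 dB

Fixed contribution from the other sources: Σ 10^(L/10) = 10^(86/10) + 10^(82/10) = 5.566e+08 (87.46 dB(A)).
To meet 92 dB(A) overall, the treated shot-blast cabinet may contribute at most 10^(92/10) − 5.566e+08 = 1.028e+09, i.e. 90.12 dB(A).
Required insertion loss = 98 − 90.12 = 7.88 dB.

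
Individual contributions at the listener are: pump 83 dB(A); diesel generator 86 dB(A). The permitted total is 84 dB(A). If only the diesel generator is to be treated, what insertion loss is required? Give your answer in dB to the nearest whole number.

9 dB

The untreated sources together contribute 10^(83/10) = 1.995e+08, i.e. 83.00 dB(A).
To meet 84 dB(A) overall, the treated diesel generator may contribute at most 10^(84/10) − 1.995e+08 = 5.166e+07, i.e. 77.13 dB(A).
Required insertion loss = 86 − 77.13 = 8.87 dB.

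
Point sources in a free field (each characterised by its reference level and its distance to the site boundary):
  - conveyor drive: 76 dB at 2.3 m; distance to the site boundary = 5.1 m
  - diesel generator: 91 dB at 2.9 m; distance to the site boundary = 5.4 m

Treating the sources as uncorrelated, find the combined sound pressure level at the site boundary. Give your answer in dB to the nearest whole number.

86 dB

Propagate each source to the receiver with L = L_ref − 20·log₁₀(r/r_ref), then add intensities.
conveyor drive: 76 − 20·log₁₀(5.1/2.3) = 76 − 6.92 = 69.08 dB.
diesel generator: 91 − 20·log₁₀(5.4/2.9) = 91 − 5.40 = 85.60 dB.
Σ 10^(L/10) = 3.712e+08 → L_total = 10·log₁₀(3.712e+08) = 85.70 dB.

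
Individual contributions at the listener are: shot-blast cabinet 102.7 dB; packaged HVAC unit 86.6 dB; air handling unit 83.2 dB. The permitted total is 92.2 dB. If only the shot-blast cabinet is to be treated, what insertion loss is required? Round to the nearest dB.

Fixed contribution from the other sources: Σ 10^(L/10) = 10^(86.6/10) + 10^(83.2/10) = 6.660e+08 (88.23 dB).
The limit corresponds to 10^(92.2/10) = 1.660e+09; subtracting the fixed part leaves 9.936e+08 for the shot-blast cabinet, i.e. 89.97 dB.
So the shot-blast cabinet must be reduced from 102.7 to 89.97 dB: IL = 12.73 dB.

13 dB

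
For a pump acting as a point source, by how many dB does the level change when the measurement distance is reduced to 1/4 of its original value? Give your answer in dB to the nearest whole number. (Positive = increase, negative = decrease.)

+12 dB

A point source loses 6 dB per doubling of distance; generally ΔL = −20·log₁₀(r₂/r₁).
ΔL = −20·log₁₀(0.25) = +12.04 dB.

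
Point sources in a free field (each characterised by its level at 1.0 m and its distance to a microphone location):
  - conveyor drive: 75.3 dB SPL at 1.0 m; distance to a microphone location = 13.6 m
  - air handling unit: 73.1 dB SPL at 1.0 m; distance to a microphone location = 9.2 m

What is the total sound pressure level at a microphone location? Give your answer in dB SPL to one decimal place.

56.3 dB SPL

Apply inverse-square spreading to bring every level to the receiver, then sum 10^(L/10).
conveyor drive: 75.3 − 20·log₁₀(13.6/1.0) = 75.3 − 22.67 = 52.63 dB SPL.
air handling unit: 73.1 − 20·log₁₀(9.2/1.0) = 73.1 − 19.28 = 53.82 dB SPL.
Σ 10^(L/10) = 4.244e+05 → L_total = 10·log₁₀(4.244e+05) = 56.28 dB SPL.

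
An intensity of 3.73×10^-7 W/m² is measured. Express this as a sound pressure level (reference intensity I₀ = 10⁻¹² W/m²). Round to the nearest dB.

I/I₀ = 3.73×10^-7/10⁻¹² = 3.73×10^5, and L = 10·log₁₀(I/I₀).
L = 10·(0.5717 + 5) = 55.72 dB.

56 dB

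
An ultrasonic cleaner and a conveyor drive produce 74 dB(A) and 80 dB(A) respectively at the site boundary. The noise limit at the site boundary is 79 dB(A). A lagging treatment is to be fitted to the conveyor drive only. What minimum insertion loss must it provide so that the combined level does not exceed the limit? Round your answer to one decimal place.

Fixed contribution from the other source: Σ 10^(L/10) = 10^(74/10) = 2.512e+07 (74.00 dB(A)).
To meet 79 dB(A) overall, the treated conveyor drive may contribute at most 10^(79/10) − 2.512e+07 = 5.431e+07, i.e. 77.35 dB(A).
So the conveyor drive must be reduced from 80 to 77.35 dB(A): IL = 2.65 dB.

2.7 dB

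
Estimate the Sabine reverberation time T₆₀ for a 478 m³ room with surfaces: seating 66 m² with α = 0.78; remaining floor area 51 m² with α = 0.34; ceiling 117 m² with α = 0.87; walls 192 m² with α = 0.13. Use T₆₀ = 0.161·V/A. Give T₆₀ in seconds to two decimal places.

A = Σ Sᵢαᵢ = 66·0.78 + 51·0.34 + 117·0.87 + 192·0.13 = 195.57 m².
T₆₀ = 0.161 × 478 / 195.57 = 0.394 s.

0.39 s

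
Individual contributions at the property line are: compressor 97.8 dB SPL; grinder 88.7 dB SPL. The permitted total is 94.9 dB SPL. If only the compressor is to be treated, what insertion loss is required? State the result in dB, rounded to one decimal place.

4.1 dB

The untreated sources together contribute 10^(88.7/10) = 7.413e+08, i.e. 88.70 dB SPL.
To meet 94.9 dB SPL overall, the treated compressor may contribute at most 10^(94.9/10) − 7.413e+08 = 2.349e+09, i.e. 93.71 dB SPL.
Required insertion loss = 97.8 − 93.71 = 4.09 dB.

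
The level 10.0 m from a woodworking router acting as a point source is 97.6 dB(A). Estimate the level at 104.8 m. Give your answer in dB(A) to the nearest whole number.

77 dB(A)

Spherical spreading from a point source gives a 20·log₁₀(r₂/r₁) drop.
L₂ = 97.6 − 20·log₁₀(104.8/10.0) = 97.6 − 20.407 = 77.19 dB(A).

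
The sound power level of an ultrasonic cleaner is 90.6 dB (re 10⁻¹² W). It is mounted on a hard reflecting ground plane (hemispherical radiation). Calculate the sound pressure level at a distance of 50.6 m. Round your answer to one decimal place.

The power spreads over a hemisphere of area 2π·r², so L_p = L_w − 10·log₁₀(2π·r²).
2π·r² = 1.609e+04 m², 10·log₁₀ of that is 42.065 dB.
L_p = 90.6 − 42.065 = 48.54 dB.

48.5 dB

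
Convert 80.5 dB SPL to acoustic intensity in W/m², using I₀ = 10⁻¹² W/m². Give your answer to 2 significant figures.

I = I₀·10^(L/10) = 10⁻¹² × 10^(80.5/10) = 10^(-3.950).

0.00011 W/m²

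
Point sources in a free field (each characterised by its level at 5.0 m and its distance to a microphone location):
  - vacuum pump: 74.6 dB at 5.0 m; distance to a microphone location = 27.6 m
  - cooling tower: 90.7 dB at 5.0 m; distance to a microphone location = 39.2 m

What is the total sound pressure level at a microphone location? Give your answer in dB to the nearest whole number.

73 dB

Apply inverse-square spreading to bring every level to the receiver, then sum 10^(L/10).
vacuum pump: 74.6 − 20·log₁₀(27.6/5.0) = 74.6 − 14.84 = 59.76 dB.
cooling tower: 90.7 − 20·log₁₀(39.2/5.0) = 90.7 − 17.89 = 72.81 dB.
Σ 10^(L/10) = 2.006e+07 → L_total = 10·log₁₀(2.006e+07) = 73.02 dB.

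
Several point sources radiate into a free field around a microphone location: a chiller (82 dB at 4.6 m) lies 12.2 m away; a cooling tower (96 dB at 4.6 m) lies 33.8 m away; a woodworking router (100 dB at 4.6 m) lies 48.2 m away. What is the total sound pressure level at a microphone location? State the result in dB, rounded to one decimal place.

82.7 dB

Propagate each source to the receiver with L = L_ref − 20·log₁₀(r/r_ref), then add intensities.
chiller: 82 − 20·log₁₀(12.2/4.6) = 82 − 8.47 = 73.53 dB.
cooling tower: 96 − 20·log₁₀(33.8/4.6) = 96 − 17.32 = 78.68 dB.
woodworking router: 100 − 20·log₁₀(48.2/4.6) = 100 − 20.41 = 79.59 dB.
Σ 10^(L/10) = 1.873e+08 → L_total = 10·log₁₀(1.873e+08) = 82.73 dB.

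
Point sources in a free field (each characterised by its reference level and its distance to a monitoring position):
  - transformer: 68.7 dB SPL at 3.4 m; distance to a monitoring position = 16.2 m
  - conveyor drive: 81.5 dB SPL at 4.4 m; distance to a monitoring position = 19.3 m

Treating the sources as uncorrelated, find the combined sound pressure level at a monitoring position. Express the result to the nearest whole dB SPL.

69 dB SPL

First find each source's level at the receiver (point-source: −20·log₁₀(r/r_ref)), then combine on an intensity basis.
transformer: 68.7 − 20·log₁₀(16.2/3.4) = 68.7 − 13.56 = 55.14 dB SPL.
conveyor drive: 81.5 − 20·log₁₀(19.3/4.4) = 81.5 − 12.84 = 68.66 dB SPL.
Σ 10^(L/10) = 7.668e+06 → L_total = 10·log₁₀(7.668e+06) = 68.85 dB SPL.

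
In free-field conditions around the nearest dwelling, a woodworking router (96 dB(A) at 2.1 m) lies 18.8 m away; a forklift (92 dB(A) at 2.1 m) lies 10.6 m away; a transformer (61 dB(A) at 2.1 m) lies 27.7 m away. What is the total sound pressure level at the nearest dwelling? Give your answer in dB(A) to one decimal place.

80.5 dB(A)

Propagate each source to the receiver with L = L_ref − 20·log₁₀(r/r_ref), then add intensities.
woodworking router: 96 − 20·log₁₀(18.8/2.1) = 96 − 19.04 = 76.96 dB(A).
forklift: 92 − 20·log₁₀(10.6/2.1) = 92 − 14.06 = 77.94 dB(A).
transformer: 61 − 20·log₁₀(27.7/2.1) = 61 − 22.41 = 38.59 dB(A).
Σ 10^(L/10) = 1.119e+08 → L_total = 10·log₁₀(1.119e+08) = 80.49 dB(A).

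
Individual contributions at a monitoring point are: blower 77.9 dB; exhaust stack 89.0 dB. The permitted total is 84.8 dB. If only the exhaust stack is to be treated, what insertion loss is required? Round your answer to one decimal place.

5.2 dB

The untreated sources together contribute 10^(77.9/10) = 6.166e+07, i.e. 77.90 dB.
To meet 84.8 dB overall, the treated exhaust stack may contribute at most 10^(84.8/10) − 6.166e+07 = 2.403e+08, i.e. 83.81 dB.
So the exhaust stack must be reduced from 89.0 to 83.81 dB: IL = 5.19 dB.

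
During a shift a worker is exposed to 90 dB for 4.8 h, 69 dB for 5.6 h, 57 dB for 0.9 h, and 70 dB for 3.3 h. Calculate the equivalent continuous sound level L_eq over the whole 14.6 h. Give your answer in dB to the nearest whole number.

85 dB

The energy average is taken in the linear domain: L_eq = 10·log₁₀[(Σ tᵢ·10^(Lᵢ/10))/T], T = 14.6 h.
Σ tᵢ·10^(Lᵢ/10) = 4.8·10^(90/10) + 5.6·10^(69/10) + 0.9·10^(57/10) + 3.3·10^(70/10) = 4.878e+09.
L_eq = 10·log₁₀(4.878e+09/14.6) = 85.24 dB.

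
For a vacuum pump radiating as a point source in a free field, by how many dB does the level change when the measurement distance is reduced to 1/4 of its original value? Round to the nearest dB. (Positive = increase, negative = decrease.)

+12 dB

Point-source spreading: ΔL = −20·log₁₀(r₂/r₁).
ΔL = −20·log₁₀(0.25) = +12.04 dB.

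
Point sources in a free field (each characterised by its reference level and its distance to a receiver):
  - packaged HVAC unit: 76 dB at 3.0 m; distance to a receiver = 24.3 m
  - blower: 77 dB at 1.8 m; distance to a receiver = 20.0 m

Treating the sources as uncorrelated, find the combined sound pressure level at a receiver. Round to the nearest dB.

60 dB

Apply inverse-square spreading to bring every level to the receiver, then sum 10^(L/10).
packaged HVAC unit: 76 − 20·log₁₀(24.3/3.0) = 76 − 18.17 = 57.83 dB.
blower: 77 − 20·log₁₀(20.0/1.8) = 77 − 20.92 = 56.08 dB.
Σ 10^(L/10) = 1.013e+06 → L_total = 10·log₁₀(1.013e+06) = 60.05 dB.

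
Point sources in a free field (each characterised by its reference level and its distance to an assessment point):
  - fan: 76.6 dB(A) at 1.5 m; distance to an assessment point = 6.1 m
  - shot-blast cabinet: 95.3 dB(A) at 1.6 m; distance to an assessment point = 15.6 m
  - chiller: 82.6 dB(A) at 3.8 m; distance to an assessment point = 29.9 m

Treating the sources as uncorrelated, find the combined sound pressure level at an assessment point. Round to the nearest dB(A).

76 dB(A)

Propagate each source to the receiver with L = L_ref − 20·log₁₀(r/r_ref), then add intensities.
fan: 76.6 − 20·log₁₀(6.1/1.5) = 76.6 − 12.18 = 64.42 dB(A).
shot-blast cabinet: 95.3 − 20·log₁₀(15.6/1.6) = 95.3 − 19.78 = 75.52 dB(A).
chiller: 82.6 − 20·log₁₀(29.9/3.8) = 82.6 − 17.92 = 64.68 dB(A).
Σ 10^(L/10) = 4.135e+07 → L_total = 10·log₁₀(4.135e+07) = 76.16 dB(A).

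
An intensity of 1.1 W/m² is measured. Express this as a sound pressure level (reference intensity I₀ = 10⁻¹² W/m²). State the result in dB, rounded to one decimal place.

120.4 dB

L = 10·log₁₀(I/I₀) = 10·log₁₀(1.1/10⁻¹²) = 10·log₁₀(1.1×10^12).
L = 10·(0.0414 + 12) = 120.41 dB.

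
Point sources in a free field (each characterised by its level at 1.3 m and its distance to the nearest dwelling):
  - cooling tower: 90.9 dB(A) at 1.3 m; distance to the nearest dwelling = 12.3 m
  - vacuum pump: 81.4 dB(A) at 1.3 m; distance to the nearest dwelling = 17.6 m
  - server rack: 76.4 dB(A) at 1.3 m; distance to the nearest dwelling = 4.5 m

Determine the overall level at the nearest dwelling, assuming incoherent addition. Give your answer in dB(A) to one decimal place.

72.6 dB(A)

Propagate each source to the receiver with L = L_ref − 20·log₁₀(r/r_ref), then add intensities.
cooling tower: 90.9 − 20·log₁₀(12.3/1.3) = 90.9 − 19.52 = 71.38 dB(A).
vacuum pump: 81.4 − 20·log₁₀(17.6/1.3) = 81.4 − 22.63 = 58.77 dB(A).
server rack: 76.4 − 20·log₁₀(4.5/1.3) = 76.4 − 10.79 = 65.61 dB(A).
Σ 10^(L/10) = 1.814e+07 → L_total = 10·log₁₀(1.814e+07) = 72.59 dB(A).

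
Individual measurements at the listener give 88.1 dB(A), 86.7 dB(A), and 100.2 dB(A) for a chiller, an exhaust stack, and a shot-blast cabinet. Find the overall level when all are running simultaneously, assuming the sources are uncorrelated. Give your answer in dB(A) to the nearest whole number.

101 dB(A)

Incoherent sources combine by intensity addition: L_total = 10·log₁₀(Σ 10^(L_i/10)).
Σ 10^(L/10) = 10^(88.1/10) + 10^(86.7/10) + 10^(100.2/10) = 1.158e+10.
L_total = 10·log₁₀(1.158e+10) = 100.64 dB(A).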